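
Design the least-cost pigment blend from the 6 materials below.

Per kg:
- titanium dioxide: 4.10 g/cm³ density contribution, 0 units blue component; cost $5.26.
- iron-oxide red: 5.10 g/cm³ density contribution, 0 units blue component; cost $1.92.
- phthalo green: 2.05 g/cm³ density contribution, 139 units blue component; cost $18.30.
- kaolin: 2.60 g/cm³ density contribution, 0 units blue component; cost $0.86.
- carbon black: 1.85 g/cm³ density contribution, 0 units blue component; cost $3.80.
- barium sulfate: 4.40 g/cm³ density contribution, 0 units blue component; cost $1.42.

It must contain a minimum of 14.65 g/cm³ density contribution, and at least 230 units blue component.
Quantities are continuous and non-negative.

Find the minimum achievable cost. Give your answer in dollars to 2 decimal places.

Let x1 = kg of titanium dioxide, x2 = kg of iron-oxide red, x3 = kg of phthalo green, x4 = kg of kaolin, x5 = kg of carbon black, x6 = kg of barium sulfate.
min 5.26x1 + 1.92x2 + 18.3x3 + 0.86x4 + 3.8x5 + 1.42x6 s.t.:
  4.1x1 + 5.1x2 + 2.05x3 + 2.6x4 + 1.85x5 + 4.4x6 ≥ 14.65   (density contribution)
  139x3 ≥ 230   (blue component)
  x1, x2, x3, x4, x5, x6 ≥ 0.
At the optimum only phthalo green, barium sulfate are positive (titanium dioxide, iron-oxide red, kaolin, carbon black = 0). Binding constraints: density contribution and blue component.
Optimal quantities: phthalo green = 1.6547 kg, barium sulfate = 2.5586 kg.
Objective = 18.3·1.6547 + 1.42·2.5586 = 33.9142.

$33.91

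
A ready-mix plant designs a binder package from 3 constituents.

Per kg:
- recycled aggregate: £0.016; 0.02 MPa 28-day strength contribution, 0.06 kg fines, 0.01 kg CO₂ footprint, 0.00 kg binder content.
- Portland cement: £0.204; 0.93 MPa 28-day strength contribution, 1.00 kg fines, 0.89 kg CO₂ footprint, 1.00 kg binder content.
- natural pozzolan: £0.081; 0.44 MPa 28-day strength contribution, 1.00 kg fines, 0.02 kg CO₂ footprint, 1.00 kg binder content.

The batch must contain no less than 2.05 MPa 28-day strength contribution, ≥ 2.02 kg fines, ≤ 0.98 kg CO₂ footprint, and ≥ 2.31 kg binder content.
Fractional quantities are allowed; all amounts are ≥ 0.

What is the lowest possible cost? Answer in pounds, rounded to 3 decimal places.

Let x1 = kg of recycled aggregate, x2 = kg of Portland cement, x3 = kg of natural pozzolan.
min 0.016x1 + 0.204x2 + 0.081x3 with:
  0.02x1 + 0.93x2 + 0.44x3 ≥ 2.05   (28-day strength contribution)
  0.06x1 + 1x2 + 1x3 ≥ 2.02   (fines)
  0.01x1 + 0.89x2 + 0.02x3 ≤ 0.98   (CO₂ footprint)
  1x2 + 1x3 ≥ 2.31   (binder content)
  x1, x2, x3 ≥ 0.
At the optimum only natural pozzolan is positive (recycled aggregate, Portland cement = 0). The 28-day strength contribution requirement is met with equality.
Optimal quantities: natural pozzolan = 4.659 kg.
Objective = 0.081·4.659 = 0.37738.

£0.377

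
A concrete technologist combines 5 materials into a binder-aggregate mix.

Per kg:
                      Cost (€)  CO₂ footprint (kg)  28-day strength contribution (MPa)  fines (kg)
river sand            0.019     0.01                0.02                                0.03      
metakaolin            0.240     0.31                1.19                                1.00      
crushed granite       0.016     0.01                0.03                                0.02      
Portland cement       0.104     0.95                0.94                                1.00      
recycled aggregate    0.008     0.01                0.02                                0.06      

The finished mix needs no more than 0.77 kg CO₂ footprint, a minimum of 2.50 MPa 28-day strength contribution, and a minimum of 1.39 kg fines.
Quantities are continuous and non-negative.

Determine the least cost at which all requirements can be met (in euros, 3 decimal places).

Let x1 = kg of river sand, x2 = kg of metakaolin, x3 = kg of crushed granite, x4 = kg of Portland cement, x5 = kg of recycled aggregate.
Minimize 0.019x1 + 0.24x2 + 0.016x3 + 0.104x4 + 0.008x5 with:
  0.01x1 + 0.31x2 + 0.01x3 + 0.95x4 + 0.01x5 ≤ 0.77   (CO₂ footprint)
  0.02x1 + 1.19x2 + 0.03x3 + 0.94x4 + 0.02x5 ≥ 2.5   (28-day strength contribution)
  0.03x1 + 1x2 + 0.02x3 + 1x4 + 0.06x5 ≥ 1.39   (fines)
  x1, x2, x3, x4, x5 ≥ 0.
The optimal basis is {metakaolin, Portland cement}; river sand, crushed granite, recycled aggregate drop out. The CO₂ footprint and 28-day strength contribution requirements are met with equality.
Optimal quantities: metakaolin = 1.968 kg, Portland cement = 0.1684 kg.
Hence cost = 0.24·1.968 + 0.104·0.1684 = €0.48983.

€0.490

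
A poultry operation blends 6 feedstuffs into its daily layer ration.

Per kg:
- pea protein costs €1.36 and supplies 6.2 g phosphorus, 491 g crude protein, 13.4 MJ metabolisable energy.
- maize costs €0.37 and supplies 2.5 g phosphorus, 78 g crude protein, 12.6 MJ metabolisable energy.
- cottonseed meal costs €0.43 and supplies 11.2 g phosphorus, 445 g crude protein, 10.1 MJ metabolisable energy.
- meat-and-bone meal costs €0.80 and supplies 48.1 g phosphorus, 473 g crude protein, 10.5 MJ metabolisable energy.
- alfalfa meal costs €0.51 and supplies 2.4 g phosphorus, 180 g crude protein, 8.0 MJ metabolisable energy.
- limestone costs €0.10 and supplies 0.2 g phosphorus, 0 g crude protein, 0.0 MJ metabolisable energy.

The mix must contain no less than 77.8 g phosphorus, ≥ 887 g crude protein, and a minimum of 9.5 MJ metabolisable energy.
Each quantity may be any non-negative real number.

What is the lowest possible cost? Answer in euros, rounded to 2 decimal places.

€1.38

This is a linear program. Let x1 = kg of pea protein, x2 = kg of maize, x3 = kg of cottonseed meal, x4 = kg of meat-and-bone meal, x5 = kg of alfalfa meal, x6 = kg of limestone.
Minimize 1.36x1 + 0.37x2 + 0.43x3 + 0.8x4 + 0.51x5 + 0.1x6 s.t.:
  6.2x1 + 2.5x2 + 11.2x3 + 48.1x4 + 2.4x5 + 0.2x6 ≥ 77.8   (phosphorus)
  491x1 + 78x2 + 445x3 + 473x4 + 180x5 ≥ 887   (crude protein)
  13.4x1 + 12.6x2 + 10.1x3 + 10.5x4 + 8x5 ≥ 9.5   (metabolisable energy)
  x1, x2, x3, x4, x5, x6 ≥ 0.
The optimal basis is {cottonseed meal, meat-and-bone meal}; pea protein, maize, alfalfa meal, limestone drop out. The phosphorus and crude protein requirements are met with equality.
So cottonseed meal = 0.3641 kg, meat-and-bone meal = 1.533 kg.
Objective = 0.43·0.3641 + 0.8·1.533 = 1.3830.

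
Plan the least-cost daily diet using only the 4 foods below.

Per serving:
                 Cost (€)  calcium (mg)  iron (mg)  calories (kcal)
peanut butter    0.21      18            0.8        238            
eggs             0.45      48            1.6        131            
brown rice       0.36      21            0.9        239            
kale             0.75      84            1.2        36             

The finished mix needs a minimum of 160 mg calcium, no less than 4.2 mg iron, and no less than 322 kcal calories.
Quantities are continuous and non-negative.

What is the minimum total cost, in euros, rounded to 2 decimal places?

Treat it as an LP. Let x1 = servings of peanut butter, x2 = servings of eggs, x3 = servings of brown rice, x4 = servings of kale.
min 0.21x1 + 0.45x2 + 0.36x3 + 0.75x4 subject to:
  18x1 + 48x2 + 21x3 + 84x4 ≥ 160   (calcium)
  0.8x1 + 1.6x2 + 0.9x3 + 1.2x4 ≥ 4.2   (iron)
  238x1 + 131x2 + 239x3 + 36x4 ≥ 322   (calories)
  x1, x2, x3, x4 ≥ 0.
The minimum-cost mix takes nothing from peanut butter, brown rice — only eggs, kale. Binding constraints: calcium and calories.
Solving gives x2 = 2.295, x4 = 0.5934.
Total cost: 0.45·2.295 + 0.75·0.5934 = 1.4778.

€1.48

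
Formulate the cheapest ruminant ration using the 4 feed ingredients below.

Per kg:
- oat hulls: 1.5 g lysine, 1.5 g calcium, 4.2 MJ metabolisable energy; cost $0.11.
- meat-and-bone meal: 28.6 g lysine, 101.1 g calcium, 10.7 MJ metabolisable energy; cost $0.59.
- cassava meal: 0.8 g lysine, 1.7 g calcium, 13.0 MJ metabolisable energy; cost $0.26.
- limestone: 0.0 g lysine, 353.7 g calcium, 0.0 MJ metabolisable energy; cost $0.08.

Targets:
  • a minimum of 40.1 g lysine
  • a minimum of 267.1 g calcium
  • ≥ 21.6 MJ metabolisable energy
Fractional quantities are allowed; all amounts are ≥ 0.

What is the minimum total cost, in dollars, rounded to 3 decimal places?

$0.982

Treat it as an LP. Let x1 = kg of oat hulls, x2 = kg of meat-and-bone meal, x3 = kg of cassava meal, x4 = kg of limestone.
Minimize 0.11x1 + 0.59x2 + 0.26x3 + 0.08x4 with:
  1.5x1 + 28.6x2 + 0.8x3 ≥ 40.1   (lysine)
  1.5x1 + 101.1x2 + 1.7x3 + 353.7x4 ≥ 267.1   (calcium)
  4.2x1 + 10.7x2 + 13x3 ≥ 21.6   (metabolisable energy)
  x1, x2, x3, x4 ≥ 0.
The cheapest feasible vertex uses only meat-and-bone meal, cassava meal, limestone; oat hulls is not used. The lysine, calcium, metabolisable energy requirements are met with equality.
Solving gives x2 = 1.388, x3 = 0.5195, x4 = 0.356.
Objective = 0.59·1.388 + 0.26·0.5195 + 0.08·0.356 = 0.98247.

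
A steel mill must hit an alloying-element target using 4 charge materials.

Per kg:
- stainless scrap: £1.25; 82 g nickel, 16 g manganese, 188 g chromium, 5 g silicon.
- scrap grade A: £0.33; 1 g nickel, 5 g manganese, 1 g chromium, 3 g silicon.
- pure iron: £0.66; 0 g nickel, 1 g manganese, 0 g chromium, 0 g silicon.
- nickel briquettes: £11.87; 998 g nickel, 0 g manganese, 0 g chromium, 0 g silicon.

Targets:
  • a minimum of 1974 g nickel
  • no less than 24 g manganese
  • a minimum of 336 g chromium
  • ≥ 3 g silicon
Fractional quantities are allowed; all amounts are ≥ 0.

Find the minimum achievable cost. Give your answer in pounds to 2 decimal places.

£23.97

This is a linear program. Let x1 = kg of stainless scrap, x2 = kg of scrap grade A, x3 = kg of pure iron, x4 = kg of nickel briquettes.
Minimise 1.25x1 + 0.33x2 + 0.66x3 + 11.87x4 s.t.:
  82x1 + 1x2 + 998x4 ≥ 1974   (nickel)
  16x1 + 5x2 + 1x3 ≥ 24   (manganese)
  188x1 + 1x2 ≥ 336   (chromium)
  5x1 + 3x2 ≥ 3   (silicon)
  x1, x2, x3, x4 ≥ 0.
The minimum-cost mix takes nothing from scrap grade A, pure iron — only stainless scrap, nickel briquettes. There the nickel and chromium constraints are tight.
So stainless scrap = 1.787 kg, nickel briquettes = 1.831 kg.
Cost = 1.25·1.787 + 11.87·1.831 = 23.9677.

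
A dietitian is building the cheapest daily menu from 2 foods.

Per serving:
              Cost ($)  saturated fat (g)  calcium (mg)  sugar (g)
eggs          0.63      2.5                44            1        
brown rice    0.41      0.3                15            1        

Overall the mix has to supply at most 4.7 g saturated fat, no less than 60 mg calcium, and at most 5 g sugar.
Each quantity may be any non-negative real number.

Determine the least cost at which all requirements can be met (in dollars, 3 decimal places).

Set it up as a linear program. Let x1 = servings of eggs, x2 = servings of brown rice.
min 0.63x1 + 0.41x2 subject to:
  2.5x1 + 0.3x2 ≤ 4.7   (saturated fat)
  44x1 + 15x2 ≥ 60   (calcium)
  1x1 + 1x2 ≤ 5   (sugar)
  x1, x2 ≥ 0.
The minimum-cost mix takes nothing from brown rice — only eggs. Binding constraint: calcium.
Optimal quantities: eggs = 1.364 servings.
Objective = 0.63·1.364 = 0.85932.

$0.859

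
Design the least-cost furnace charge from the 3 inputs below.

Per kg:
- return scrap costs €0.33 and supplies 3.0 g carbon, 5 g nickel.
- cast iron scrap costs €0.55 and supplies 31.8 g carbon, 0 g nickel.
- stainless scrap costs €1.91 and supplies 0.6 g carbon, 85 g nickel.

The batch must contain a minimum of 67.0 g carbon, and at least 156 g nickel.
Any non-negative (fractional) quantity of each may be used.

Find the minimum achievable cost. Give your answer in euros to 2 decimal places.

Let x1 = kg of return scrap, x2 = kg of cast iron scrap, x3 = kg of stainless scrap.
Minimize 0.33x1 + 0.55x2 + 1.91x3 subject to:
  3x1 + 31.8x2 + 0.6x3 ≥ 67   (carbon)
  5x1 + 85x3 ≥ 156   (nickel)
  x1, x2, x3 ≥ 0.
The cheapest feasible vertex uses only cast iron scrap, stainless scrap; return scrap is not used. Binding constraints: carbon and nickel.
Solving gives x2 = 2.0723, x3 = 1.8353.
Total cost: 0.55·2.0723 + 1.91·1.8353 = 4.6452.

€4.65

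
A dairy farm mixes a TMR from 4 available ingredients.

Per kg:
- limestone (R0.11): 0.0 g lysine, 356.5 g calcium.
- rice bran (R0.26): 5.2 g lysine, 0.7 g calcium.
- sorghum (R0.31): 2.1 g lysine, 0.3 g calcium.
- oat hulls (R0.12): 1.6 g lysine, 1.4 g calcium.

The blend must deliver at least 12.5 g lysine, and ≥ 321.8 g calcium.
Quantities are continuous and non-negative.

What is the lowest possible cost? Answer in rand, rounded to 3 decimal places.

R0.724

Set it up as a linear program. Let x1 = kg of limestone, x2 = kg of rice bran, x3 = kg of sorghum, x4 = kg of oat hulls.
min 0.11x1 + 0.26x2 + 0.31x3 + 0.12x4 with:
  5.2x2 + 2.1x3 + 1.6x4 ≥ 12.5   (lysine)
  356.5x1 + 0.7x2 + 0.3x3 + 1.4x4 ≥ 321.8   (calcium)
  x1, x2, x3, x4 ≥ 0.
At the optimum only limestone, rice bran are positive (sorghum, oat hulls = 0). The lysine and calcium requirements are met with equality.
That vertex is x1 = 0.8979, x2 = 2.404.
Total cost: 0.11·0.8979 + 0.26·2.404 = 0.72381.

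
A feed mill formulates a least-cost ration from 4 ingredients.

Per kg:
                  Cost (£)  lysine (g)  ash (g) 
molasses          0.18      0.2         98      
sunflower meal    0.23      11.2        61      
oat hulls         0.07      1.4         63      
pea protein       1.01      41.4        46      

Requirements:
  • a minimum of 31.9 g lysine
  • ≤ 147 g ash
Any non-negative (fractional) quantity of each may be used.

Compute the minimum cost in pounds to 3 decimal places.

£0.679

Let x1 = kg of molasses, x2 = kg of sunflower meal, x3 = kg of oat hulls, x4 = kg of pea protein.
Minimize 0.18x1 + 0.23x2 + 0.07x3 + 1.01x4 with:
  0.2x1 + 11.2x2 + 1.4x3 + 41.4x4 ≥ 31.9   (lysine)
  98x1 + 61x2 + 63x3 + 46x4 ≤ 147   (ash)
  x1, x2, x3, x4 ≥ 0.
At the optimum only sunflower meal, pea protein are positive (molasses, oat hulls = 0). Binding constraints: lysine and ash.
That vertex is x2 = 2.297, x4 = 0.149.
Hence cost = 0.23·2.297 + 1.01·0.149 = £0.67880.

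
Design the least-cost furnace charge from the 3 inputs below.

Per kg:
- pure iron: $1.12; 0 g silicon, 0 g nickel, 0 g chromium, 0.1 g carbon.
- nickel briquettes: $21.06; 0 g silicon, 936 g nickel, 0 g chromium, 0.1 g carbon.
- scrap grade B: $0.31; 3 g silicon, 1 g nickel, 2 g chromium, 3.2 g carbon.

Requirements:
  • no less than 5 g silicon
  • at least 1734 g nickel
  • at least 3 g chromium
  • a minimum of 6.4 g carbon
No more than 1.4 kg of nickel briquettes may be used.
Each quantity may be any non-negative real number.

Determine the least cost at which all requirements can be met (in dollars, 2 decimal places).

$160.80

Let x1 = kg of pure iron, x2 = kg of nickel briquettes, x3 = kg of scrap grade B.
min 1.12x1 + 21.06x2 + 0.31x3 with:
  3x3 ≥ 5   (silicon)
  936x2 + 1x3 ≥ 1734   (nickel)
  2x3 ≥ 3   (chromium)
  0.1x1 + 0.1x2 + 3.2x3 ≥ 6.4   (carbon)
  x2 ≤ 1.4
  x1, x2, x3 ≥ 0.
The minimum-cost mix takes nothing from pure iron — only nickel briquettes, scrap grade B. There the nickel and the nickel briquettes cap constraints are tight.
That vertex is x2 = 1.4, x3 = 423.6.
Hence cost = 21.06·1.4 + 0.31·423.6 = $160.8000.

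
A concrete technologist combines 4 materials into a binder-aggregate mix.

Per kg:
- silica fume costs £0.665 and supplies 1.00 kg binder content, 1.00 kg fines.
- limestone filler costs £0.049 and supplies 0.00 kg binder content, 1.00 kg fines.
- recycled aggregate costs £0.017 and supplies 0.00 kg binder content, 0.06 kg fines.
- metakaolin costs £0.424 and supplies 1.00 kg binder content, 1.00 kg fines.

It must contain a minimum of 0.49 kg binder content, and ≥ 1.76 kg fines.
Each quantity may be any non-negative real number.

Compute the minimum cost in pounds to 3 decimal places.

This is a linear program. Let x1 = kg of silica fume, x2 = kg of limestone filler, x3 = kg of recycled aggregate, x4 = kg of metakaolin.
Minimise 0.665x1 + 0.049x2 + 0.017x3 + 0.424x4 s.t.:
  1x1 + 1x4 ≥ 0.49   (binder content)
  1x1 + 1x2 + 0.06x3 + 1x4 ≥ 1.76   (fines)
  x1, x2, x3, x4 ≥ 0.
The optimal basis is {limestone filler, metakaolin}; silica fume, recycled aggregate drop out. Binding constraints: binder content and fines.
Solving gives x2 = 1.27, x4 = 0.49.
Cost = 0.049·1.27 + 0.424·0.49 = 0.26999.

£0.270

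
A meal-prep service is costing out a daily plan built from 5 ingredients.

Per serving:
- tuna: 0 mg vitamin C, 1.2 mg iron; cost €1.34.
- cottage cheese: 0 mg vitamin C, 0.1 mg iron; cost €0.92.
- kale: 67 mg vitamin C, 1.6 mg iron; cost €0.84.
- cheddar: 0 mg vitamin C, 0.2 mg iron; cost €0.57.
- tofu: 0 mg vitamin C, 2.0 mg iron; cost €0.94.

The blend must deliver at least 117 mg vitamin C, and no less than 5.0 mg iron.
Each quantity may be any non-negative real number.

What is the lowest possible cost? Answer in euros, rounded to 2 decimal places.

€2.50

Let x1 = servings of tuna, x2 = servings of cottage cheese, x3 = servings of kale, x4 = servings of cheddar, x5 = servings of tofu.
Minimize 1.34x1 + 0.92x2 + 0.84x3 + 0.57x4 + 0.94x5 with:
  67x3 ≥ 117   (vitamin C)
  1.2x1 + 0.1x2 + 1.6x3 + 0.2x4 + 2x5 ≥ 5   (iron)
  x1, x2, x3, x4, x5 ≥ 0.
The minimum-cost mix takes nothing from tuna, cottage cheese, cheddar — only kale, tofu. There the vitamin C and iron constraints are tight.
Optimal quantities: kale = 1.746 servings, tofu = 1.103 servings.
Hence cost = 0.84·1.746 + 0.94·1.103 = €2.5035.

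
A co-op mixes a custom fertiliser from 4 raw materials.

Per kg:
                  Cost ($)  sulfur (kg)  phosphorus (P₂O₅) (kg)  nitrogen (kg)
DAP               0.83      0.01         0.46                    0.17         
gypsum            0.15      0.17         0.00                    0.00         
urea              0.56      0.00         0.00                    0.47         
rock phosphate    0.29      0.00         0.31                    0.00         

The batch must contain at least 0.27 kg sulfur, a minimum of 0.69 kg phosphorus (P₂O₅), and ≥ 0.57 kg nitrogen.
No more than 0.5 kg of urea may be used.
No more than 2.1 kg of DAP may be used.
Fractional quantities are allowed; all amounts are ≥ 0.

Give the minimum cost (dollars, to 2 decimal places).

$2.14

Let x1 = kg of DAP, x2 = kg of gypsum, x3 = kg of urea, x4 = kg of rock phosphate.
Minimise 0.83x1 + 0.15x2 + 0.56x3 + 0.29x4 s.t.:
  0.01x1 + 0.17x2 ≥ 0.27   (sulfur)
  0.46x1 + 0.31x4 ≥ 0.69   (phosphorus (P₂O₅))
  0.17x1 + 0.47x3 ≥ 0.57   (nitrogen)
  x3 ≤ 0.5
  x1 ≤ 2.1
  x1, x2, x3, x4 ≥ 0.
The cheapest feasible vertex uses only DAP, gypsum, urea; rock phosphate is not used. The sulfur, nitrogen, the urea cap requirements are met with equality.
So DAP = 1.971 kg, gypsum = 1.472 kg, urea = 0.5 kg.
Hence cost = 0.83·1.971 + 0.15·1.472 + 0.56·0.5 = $2.1367.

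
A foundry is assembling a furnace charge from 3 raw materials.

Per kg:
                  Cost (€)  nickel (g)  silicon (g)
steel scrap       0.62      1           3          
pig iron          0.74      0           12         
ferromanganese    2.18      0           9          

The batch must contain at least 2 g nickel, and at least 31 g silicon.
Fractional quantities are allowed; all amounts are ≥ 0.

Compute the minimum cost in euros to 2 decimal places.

€2.78

This is a linear program. Let x1 = kg of steel scrap, x2 = kg of pig iron, x3 = kg of ferromanganese.
Minimise 0.62x1 + 0.74x2 + 2.18x3 subject to:
  1x1 ≥ 2   (nickel)
  3x1 + 12x2 + 9x3 ≥ 31   (silicon)
  x1, x2, x3 ≥ 0.
The cheapest feasible vertex uses only steel scrap, pig iron; ferromanganese is not used. Binding constraints: nickel and silicon.
That vertex is x1 = 2, x2 = 2.083.
Cost = 0.62·2 + 0.74·2.083 = 2.7814.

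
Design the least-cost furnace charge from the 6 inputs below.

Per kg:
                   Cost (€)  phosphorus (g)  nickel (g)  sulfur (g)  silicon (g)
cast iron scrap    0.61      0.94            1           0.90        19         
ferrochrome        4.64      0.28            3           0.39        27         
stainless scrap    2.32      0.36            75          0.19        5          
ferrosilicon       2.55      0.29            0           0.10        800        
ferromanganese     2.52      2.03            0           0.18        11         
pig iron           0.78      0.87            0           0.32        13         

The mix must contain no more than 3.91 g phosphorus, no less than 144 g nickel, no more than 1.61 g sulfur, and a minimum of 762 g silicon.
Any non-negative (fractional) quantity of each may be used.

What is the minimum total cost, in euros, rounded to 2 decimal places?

€6.85

Let x1 = kg of cast iron scrap, x2 = kg of ferrochrome, x3 = kg of stainless scrap, x4 = kg of ferrosilicon, x5 = kg of ferromanganese, x6 = kg of pig iron.
min 0.61x1 + 4.64x2 + 2.32x3 + 2.55x4 + 2.52x5 + 0.78x6 with:
  0.94x1 + 0.28x2 + 0.36x3 + 0.29x4 + 2.03x5 + 0.87x6 ≤ 3.91   (phosphorus)
  1x1 + 3x2 + 75x3 ≥ 144   (nickel)
  0.9x1 + 0.39x2 + 0.19x3 + 0.1x4 + 0.18x5 + 0.32x6 ≤ 1.61   (sulfur)
  19x1 + 27x2 + 5x3 + 800x4 + 11x5 + 13x6 ≥ 762   (silicon)
  x1, x2, x3, x4, x5, x6 ≥ 0.
At the optimum only stainless scrap, ferrosilicon are positive (cast iron scrap, ferrochrome, ferromanganese, pig iron = 0). The nickel and silicon requirements are met with equality.
Optimal quantities: stainless scrap = 1.92 kg, ferrosilicon = 0.9405 kg.
Objective = 2.32·1.92 + 2.55·0.9405 = 6.8527.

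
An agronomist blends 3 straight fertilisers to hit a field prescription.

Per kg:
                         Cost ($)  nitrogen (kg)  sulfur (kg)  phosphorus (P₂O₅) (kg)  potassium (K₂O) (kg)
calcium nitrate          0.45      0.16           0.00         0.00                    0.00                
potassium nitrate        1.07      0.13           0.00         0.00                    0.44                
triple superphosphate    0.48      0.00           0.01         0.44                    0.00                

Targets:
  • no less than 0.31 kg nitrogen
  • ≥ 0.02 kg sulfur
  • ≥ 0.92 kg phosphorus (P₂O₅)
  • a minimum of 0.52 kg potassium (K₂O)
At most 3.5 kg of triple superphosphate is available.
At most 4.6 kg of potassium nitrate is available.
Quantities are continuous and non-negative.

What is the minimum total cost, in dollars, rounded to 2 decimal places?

$2.71

Set it up as a linear program. Let x1 = kg of calcium nitrate, x2 = kg of potassium nitrate, x3 = kg of triple superphosphate.
Minimise 0.45x1 + 1.07x2 + 0.48x3 s.t.:
  0.16x1 + 0.13x2 ≥ 0.31   (nitrogen)
  0.01x3 ≥ 0.02   (sulfur)
  0.44x3 ≥ 0.92   (phosphorus (P₂O₅))
  0.44x2 ≥ 0.52   (potassium (K₂O))
  x3 ≤ 3.5
  x2 ≤ 4.6
  x1, x2, x3 ≥ 0.
The optimal mix uses every input. The nitrogen, phosphorus (P₂O₅), potassium (K₂O) requirements are met with equality.
So calcium nitrate = 0.9773 kg, potassium nitrate = 1.182 kg, triple superphosphate = 2.091 kg.
Hence cost = 0.45·0.9773 + 1.07·1.182 + 0.48·2.091 = $2.7082.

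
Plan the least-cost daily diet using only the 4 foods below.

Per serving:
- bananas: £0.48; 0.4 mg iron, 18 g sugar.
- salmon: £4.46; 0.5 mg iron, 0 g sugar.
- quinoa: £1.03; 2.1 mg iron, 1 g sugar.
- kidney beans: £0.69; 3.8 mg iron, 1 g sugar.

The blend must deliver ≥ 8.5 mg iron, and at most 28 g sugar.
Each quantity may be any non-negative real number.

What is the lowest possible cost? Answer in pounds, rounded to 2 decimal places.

Let x1 = servings of bananas, x2 = servings of salmon, x3 = servings of quinoa, x4 = servings of kidney beans.
min 0.48x1 + 4.46x2 + 1.03x3 + 0.69x4 subject to:
  0.4x1 + 0.5x2 + 2.1x3 + 3.8x4 ≥ 8.5   (iron)
  18x1 + 1x3 + 1x4 ≤ 28   (sugar)
  x1, x2, x3, x4 ≥ 0.
The cheapest feasible vertex uses only kidney beans; bananas, salmon, quinoa are not used. Binding constraint: iron.
Optimal quantities: kidney beans = 2.237 servings.
Total cost: 0.69·2.237 = 1.5435.

£1.54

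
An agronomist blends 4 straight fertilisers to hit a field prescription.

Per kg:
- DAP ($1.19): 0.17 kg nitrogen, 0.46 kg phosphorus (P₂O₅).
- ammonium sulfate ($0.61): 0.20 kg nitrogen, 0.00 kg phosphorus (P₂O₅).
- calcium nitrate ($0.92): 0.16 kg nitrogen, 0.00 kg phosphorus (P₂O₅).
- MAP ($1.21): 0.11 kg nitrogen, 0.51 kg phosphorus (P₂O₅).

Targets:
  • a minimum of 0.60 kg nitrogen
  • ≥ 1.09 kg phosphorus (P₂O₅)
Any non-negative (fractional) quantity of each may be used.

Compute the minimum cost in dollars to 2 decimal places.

$3.42

Let x1 = kg of DAP, x2 = kg of ammonium sulfate, x3 = kg of calcium nitrate, x4 = kg of MAP.
Minimise 1.19x1 + 0.61x2 + 0.92x3 + 1.21x4 subject to:
  0.17x1 + 0.2x2 + 0.16x3 + 0.11x4 ≥ 0.6   (nitrogen)
  0.46x1 + 0.51x4 ≥ 1.09   (phosphorus (P₂O₅))
  x1, x2, x3, x4 ≥ 0.
The cheapest feasible vertex uses only DAP, ammonium sulfate; calcium nitrate, MAP are not used. Binding constraints: nitrogen and phosphorus (P₂O₅).
Solving gives x1 = 2.37, x2 = 0.9859.
Objective = 1.19·2.37 + 0.61·0.9859 = 3.4217.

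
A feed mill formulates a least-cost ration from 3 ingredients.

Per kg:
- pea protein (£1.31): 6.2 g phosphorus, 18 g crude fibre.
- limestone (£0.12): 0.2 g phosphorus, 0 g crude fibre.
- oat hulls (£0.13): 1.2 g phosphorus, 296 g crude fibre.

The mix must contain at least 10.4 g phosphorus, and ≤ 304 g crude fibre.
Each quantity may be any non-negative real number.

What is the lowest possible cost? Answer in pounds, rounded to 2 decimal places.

Set it up as a linear program. Let x1 = kg of pea protein, x2 = kg of limestone, x3 = kg of oat hulls.
Minimize 1.31x1 + 0.12x2 + 0.13x3 with:
  6.2x1 + 0.2x2 + 1.2x3 ≥ 10.4   (phosphorus)
  18x1 + 296x3 ≤ 304   (crude fibre)
  x1, x2, x3 ≥ 0.
The optimal basis is {pea protein, oat hulls}; limestone drops out. Binding constraints: phosphorus and crude fibre.
That vertex is x1 = 1.496, x3 = 0.936.
Cost = 1.31·1.496 + 0.13·0.936 = 2.0814.

£2.08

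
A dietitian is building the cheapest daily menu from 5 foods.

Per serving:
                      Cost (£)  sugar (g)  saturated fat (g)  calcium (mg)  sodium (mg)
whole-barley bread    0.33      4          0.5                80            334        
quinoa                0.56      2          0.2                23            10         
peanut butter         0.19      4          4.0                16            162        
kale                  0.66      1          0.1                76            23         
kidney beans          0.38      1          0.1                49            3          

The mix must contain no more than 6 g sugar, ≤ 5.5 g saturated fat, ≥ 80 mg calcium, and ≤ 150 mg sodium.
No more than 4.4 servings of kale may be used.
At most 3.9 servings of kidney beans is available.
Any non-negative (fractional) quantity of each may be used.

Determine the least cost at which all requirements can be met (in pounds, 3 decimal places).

This is a linear program. Let x1 = servings of whole-barley bread, x2 = servings of quinoa, x3 = servings of peanut butter, x4 = servings of kale, x5 = servings of kidney beans.
Minimise 0.33x1 + 0.56x2 + 0.19x3 + 0.66x4 + 0.38x5 subject to:
  4x1 + 2x2 + 4x3 + 1x4 + 1x5 ≤ 6   (sugar)
  0.5x1 + 0.2x2 + 4x3 + 0.1x4 + 0.1x5 ≤ 5.5   (saturated fat)
  80x1 + 23x2 + 16x3 + 76x4 + 49x5 ≥ 80   (calcium)
  334x1 + 10x2 + 162x3 + 23x4 + 3x5 ≤ 150   (sodium)
  x4 ≤ 4.4
  x5 ≤ 3.9
  x1, x2, x3, x4, x5 ≥ 0.
The optimal basis is {whole-barley bread, kidney beans}; quinoa, peanut butter, kale drop out. Binding constraints: calcium and sodium.
Optimal quantities: whole-barley bread = 0.4409 servings, kidney beans = 0.9128 servings.
Objective = 0.33·0.4409 + 0.38·0.9128 = 0.49236.

£0.492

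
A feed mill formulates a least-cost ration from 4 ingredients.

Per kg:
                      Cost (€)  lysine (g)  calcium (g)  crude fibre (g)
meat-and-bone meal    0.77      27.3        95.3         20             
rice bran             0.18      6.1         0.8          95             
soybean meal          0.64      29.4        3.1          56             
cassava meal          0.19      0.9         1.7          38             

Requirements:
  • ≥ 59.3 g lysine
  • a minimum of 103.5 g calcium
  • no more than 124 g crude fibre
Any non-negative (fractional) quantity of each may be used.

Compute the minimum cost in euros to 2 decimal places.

€1.48

Let x1 = kg of meat-and-bone meal, x2 = kg of rice bran, x3 = kg of soybean meal, x4 = kg of cassava meal.
min 0.77x1 + 0.18x2 + 0.64x3 + 0.19x4 subject to:
  27.3x1 + 6.1x2 + 29.4x3 + 0.9x4 ≥ 59.3   (lysine)
  95.3x1 + 0.8x2 + 3.1x3 + 1.7x4 ≥ 103.5   (calcium)
  20x1 + 95x2 + 56x3 + 38x4 ≤ 124   (crude fibre)
  x1, x2, x3, x4 ≥ 0.
At the optimum only meat-and-bone meal, soybean meal are positive (rice bran, cassava meal = 0). There the lysine and calcium constraints are tight.
Optimal quantities: meat-and-bone meal = 1.052 kg, soybean meal = 1.04 kg.
Total cost: 0.77·1.052 + 0.64·1.04 = 1.4756.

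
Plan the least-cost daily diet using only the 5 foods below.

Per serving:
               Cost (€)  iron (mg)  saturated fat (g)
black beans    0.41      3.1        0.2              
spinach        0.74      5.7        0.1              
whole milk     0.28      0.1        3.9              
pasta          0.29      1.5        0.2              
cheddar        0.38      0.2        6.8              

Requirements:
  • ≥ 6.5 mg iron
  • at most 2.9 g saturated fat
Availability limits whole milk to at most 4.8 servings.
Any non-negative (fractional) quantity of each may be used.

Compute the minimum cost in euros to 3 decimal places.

€0.844

Let x1 = servings of black beans, x2 = servings of spinach, x3 = servings of whole milk, x4 = servings of pasta, x5 = servings of cheddar.
Minimize 0.41x1 + 0.74x2 + 0.28x3 + 0.29x4 + 0.38x5 with:
  3.1x1 + 5.7x2 + 0.1x3 + 1.5x4 + 0.2x5 ≥ 6.5   (iron)
  0.2x1 + 0.1x2 + 3.9x3 + 0.2x4 + 6.8x5 ≤ 2.9   (saturated fat)
  x3 ≤ 4.8
  x1, x2, x3, x4, x5 ≥ 0.
At the optimum only spinach is positive (black beans, whole milk, pasta, cheddar = 0). Binding constraint: iron.
That vertex is x2 = 1.14.
Hence cost = 0.74·1.14 = €0.84360.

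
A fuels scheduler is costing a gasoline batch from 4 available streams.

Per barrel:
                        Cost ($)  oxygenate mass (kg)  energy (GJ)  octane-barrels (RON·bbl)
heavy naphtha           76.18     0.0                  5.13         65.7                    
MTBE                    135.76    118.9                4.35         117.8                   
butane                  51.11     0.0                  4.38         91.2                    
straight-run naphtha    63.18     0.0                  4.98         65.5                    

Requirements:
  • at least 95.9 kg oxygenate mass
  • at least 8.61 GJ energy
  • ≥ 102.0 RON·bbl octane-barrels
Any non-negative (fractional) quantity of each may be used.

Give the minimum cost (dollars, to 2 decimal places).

$169.03

Let x1 = barrels of heavy naphtha, x2 = barrels of MTBE, x3 = barrels of butane, x4 = barrels of straight-run naphtha.
Minimize 76.18x1 + 135.76x2 + 51.11x3 + 63.18x4 subject to:
  118.9x2 ≥ 95.9   (oxygenate mass)
  5.13x1 + 4.35x2 + 4.38x3 + 4.98x4 ≥ 8.61   (energy)
  65.7x1 + 117.8x2 + 91.2x3 + 65.5x4 ≥ 102   (octane-barrels)
  x1, x2, x3, x4 ≥ 0.
At the optimum only MTBE, butane are positive (heavy naphtha, straight-run naphtha = 0). The oxygenate mass and energy requirements are met with equality.
Solving gives x2 = 0.80656, x3 = 1.1647.
Hence cost = 135.76·0.80656 + 51.11·1.1647 = $169.0264.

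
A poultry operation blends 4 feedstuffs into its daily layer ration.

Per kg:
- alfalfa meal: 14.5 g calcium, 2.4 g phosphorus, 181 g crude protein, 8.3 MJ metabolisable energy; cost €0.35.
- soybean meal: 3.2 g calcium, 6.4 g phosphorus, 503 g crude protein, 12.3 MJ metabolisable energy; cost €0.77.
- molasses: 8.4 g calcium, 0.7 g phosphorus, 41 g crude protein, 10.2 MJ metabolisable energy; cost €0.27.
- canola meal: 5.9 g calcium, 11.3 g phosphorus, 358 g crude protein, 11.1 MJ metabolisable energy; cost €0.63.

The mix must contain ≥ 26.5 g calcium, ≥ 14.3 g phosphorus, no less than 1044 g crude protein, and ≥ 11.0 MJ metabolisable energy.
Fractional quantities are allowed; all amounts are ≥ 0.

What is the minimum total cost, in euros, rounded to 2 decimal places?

€1.71

Let x1 = kg of alfalfa meal, x2 = kg of soybean meal, x3 = kg of molasses, x4 = kg of canola meal.
Minimize 0.35x1 + 0.77x2 + 0.27x3 + 0.63x4 subject to:
  14.5x1 + 3.2x2 + 8.4x3 + 5.9x4 ≥ 26.5   (calcium)
  2.4x1 + 6.4x2 + 0.7x3 + 11.3x4 ≥ 14.3   (phosphorus)
  181x1 + 503x2 + 41x3 + 358x4 ≥ 1044   (crude protein)
  8.3x1 + 12.3x2 + 10.2x3 + 11.1x4 ≥ 11   (metabolisable energy)
  x1, x2, x3, x4 ≥ 0.
The cheapest feasible vertex uses only alfalfa meal, soybean meal, canola meal; molasses is not used. The calcium, phosphorus, crude protein requirements are met with equality.
That vertex is x1 = 1.452, x2 = 1.461, x4 = 0.1298.
Hence cost = 0.35·1.452 + 0.77·1.461 + 0.63·0.1298 = €1.7149.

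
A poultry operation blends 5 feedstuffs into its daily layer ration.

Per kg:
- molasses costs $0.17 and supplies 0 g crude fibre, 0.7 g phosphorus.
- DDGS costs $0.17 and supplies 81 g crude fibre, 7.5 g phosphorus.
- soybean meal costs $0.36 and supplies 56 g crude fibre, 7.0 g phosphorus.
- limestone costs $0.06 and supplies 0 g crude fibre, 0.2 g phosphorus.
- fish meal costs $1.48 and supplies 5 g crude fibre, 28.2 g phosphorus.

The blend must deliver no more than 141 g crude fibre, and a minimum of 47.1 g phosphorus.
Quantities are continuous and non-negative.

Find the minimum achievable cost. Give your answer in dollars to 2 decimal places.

$2.10

Treat it as an LP. Let x1 = kg of molasses, x2 = kg of DDGS, x3 = kg of soybean meal, x4 = kg of limestone, x5 = kg of fish meal.
Minimise 0.17x1 + 0.17x2 + 0.36x3 + 0.06x4 + 1.48x5 with:
  81x2 + 56x3 + 5x5 ≤ 141   (crude fibre)
  0.7x1 + 7.5x2 + 7x3 + 0.2x4 + 28.2x5 ≥ 47.1   (phosphorus)
  x1, x2, x3, x4, x5 ≥ 0.
The optimal basis is {DDGS, fish meal}; molasses, soybean meal, limestone drop out. The crude fibre and phosphorus requirements are met with equality.
So DDGS = 1.665 kg, fish meal = 1.227 kg.
Hence cost = 0.17·1.665 + 1.48·1.227 = $2.0990.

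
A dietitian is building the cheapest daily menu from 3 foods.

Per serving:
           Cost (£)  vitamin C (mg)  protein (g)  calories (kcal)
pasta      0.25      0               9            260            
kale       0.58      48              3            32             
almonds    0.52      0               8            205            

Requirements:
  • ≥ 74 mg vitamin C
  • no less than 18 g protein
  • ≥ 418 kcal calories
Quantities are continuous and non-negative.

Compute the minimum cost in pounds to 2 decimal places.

Set it up as a linear program. Let x1 = servings of pasta, x2 = servings of kale, x3 = servings of almonds.
Minimise 0.25x1 + 0.58x2 + 0.52x3 s.t.:
  48x2 ≥ 74   (vitamin C)
  9x1 + 3x2 + 8x3 ≥ 18   (protein)
  260x1 + 32x2 + 205x3 ≥ 418   (calories)
  x1, x2, x3 ≥ 0.
The cheapest feasible vertex uses only pasta, kale; almonds is not used. The vitamin C and protein requirements are met with equality.
That vertex is x1 = 1.486, x2 = 1.542.
Objective = 0.25·1.486 + 0.58·1.542 = 1.2659.

£1.27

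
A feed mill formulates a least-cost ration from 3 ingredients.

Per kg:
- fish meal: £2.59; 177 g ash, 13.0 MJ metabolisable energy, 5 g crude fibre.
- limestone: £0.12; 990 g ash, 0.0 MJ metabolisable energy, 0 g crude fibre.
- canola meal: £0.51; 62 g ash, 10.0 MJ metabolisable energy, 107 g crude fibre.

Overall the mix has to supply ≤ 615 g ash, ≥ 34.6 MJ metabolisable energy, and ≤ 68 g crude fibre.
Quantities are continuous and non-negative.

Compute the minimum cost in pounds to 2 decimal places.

£6.11

Let x1 = kg of fish meal, x2 = kg of limestone, x3 = kg of canola meal.
min 2.59x1 + 0.12x2 + 0.51x3 s.t.:
  177x1 + 990x2 + 62x3 ≤ 615   (ash)
  13x1 + 10x3 ≥ 34.6   (metabolisable energy)
  5x1 + 107x3 ≤ 68   (crude fibre)
  x1, x2, x3 ≥ 0.
At the optimum only fish meal, canola meal are positive (limestone = 0). The metabolisable energy and crude fibre requirements are met with equality.
Solving gives x1 = 2.254, x3 = 0.5302.
Total cost: 2.59·2.254 + 0.51·0.5302 = 6.1083.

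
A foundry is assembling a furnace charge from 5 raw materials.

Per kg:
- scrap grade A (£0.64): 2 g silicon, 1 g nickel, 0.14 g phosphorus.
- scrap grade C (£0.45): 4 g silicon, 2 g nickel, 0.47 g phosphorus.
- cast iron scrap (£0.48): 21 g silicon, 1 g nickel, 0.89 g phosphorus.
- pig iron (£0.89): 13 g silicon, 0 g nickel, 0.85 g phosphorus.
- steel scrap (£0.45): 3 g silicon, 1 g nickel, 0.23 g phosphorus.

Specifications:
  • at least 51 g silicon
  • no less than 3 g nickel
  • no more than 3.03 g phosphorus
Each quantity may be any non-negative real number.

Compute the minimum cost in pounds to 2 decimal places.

Set it up as a linear program. Let x1 = kg of scrap grade A, x2 = kg of scrap grade C, x3 = kg of cast iron scrap, x4 = kg of pig iron, x5 = kg of steel scrap.
Minimise 0.64x1 + 0.45x2 + 0.48x3 + 0.89x4 + 0.45x5 s.t.:
  2x1 + 4x2 + 21x3 + 13x4 + 3x5 ≥ 51   (silicon)
  1x1 + 2x2 + 1x3 + 1x5 ≥ 3   (nickel)
  0.14x1 + 0.47x2 + 0.89x3 + 0.85x4 + 0.23x5 ≤ 3.03   (phosphorus)
  x1, x2, x3, x4, x5 ≥ 0.
The minimum-cost mix takes nothing from scrap grade A, pig iron, steel scrap — only scrap grade C, cast iron scrap. Binding constraints: silicon and nickel.
So scrap grade C = 0.3158 kg, cast iron scrap = 2.368 kg.
Objective = 0.45·0.3158 + 0.48·2.368 = 1.2788.

£1.28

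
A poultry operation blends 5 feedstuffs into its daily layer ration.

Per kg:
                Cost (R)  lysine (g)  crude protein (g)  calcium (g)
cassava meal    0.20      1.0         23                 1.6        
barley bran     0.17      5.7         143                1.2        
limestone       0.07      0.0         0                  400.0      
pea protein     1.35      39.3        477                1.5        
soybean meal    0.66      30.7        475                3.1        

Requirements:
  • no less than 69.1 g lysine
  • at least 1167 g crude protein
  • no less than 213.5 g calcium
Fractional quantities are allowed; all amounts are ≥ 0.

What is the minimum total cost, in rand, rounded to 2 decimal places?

R1.61

Let x1 = kg of cassava meal, x2 = kg of barley bran, x3 = kg of limestone, x4 = kg of pea protein, x5 = kg of soybean meal.
min 0.2x1 + 0.17x2 + 0.07x3 + 1.35x4 + 0.66x5 with:
  1x1 + 5.7x2 + 39.3x4 + 30.7x5 ≥ 69.1   (lysine)
  23x1 + 143x2 + 477x4 + 475x5 ≥ 1167   (crude protein)
  1.6x1 + 1.2x2 + 400x3 + 1.5x4 + 3.1x5 ≥ 213.5   (calcium)
  x1, x2, x3, x4, x5 ≥ 0.
The optimal basis is {barley bran, limestone, soybean meal}; cassava meal, pea protein drop out. Binding constraints: lysine, crude protein, calcium.
So barley bran = 1.786 kg, limestone = 0.5135 kg, soybean meal = 1.919 kg.
Cost = 0.17·1.786 + 0.07·0.5135 + 0.66·1.919 = 1.6061.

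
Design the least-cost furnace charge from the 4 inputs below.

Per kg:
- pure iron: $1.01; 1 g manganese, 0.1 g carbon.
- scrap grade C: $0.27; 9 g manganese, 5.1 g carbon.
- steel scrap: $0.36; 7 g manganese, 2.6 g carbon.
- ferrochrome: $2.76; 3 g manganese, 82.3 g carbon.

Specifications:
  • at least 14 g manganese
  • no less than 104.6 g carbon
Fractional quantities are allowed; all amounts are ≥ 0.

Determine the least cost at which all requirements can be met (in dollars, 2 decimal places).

Set it up as a linear program. Let x1 = kg of pure iron, x2 = kg of scrap grade C, x3 = kg of steel scrap, x4 = kg of ferrochrome.
Minimize 1.01x1 + 0.27x2 + 0.36x3 + 2.76x4 s.t.:
  1x1 + 9x2 + 7x3 + 3x4 ≥ 14   (manganese)
  0.1x1 + 5.1x2 + 2.6x3 + 82.3x4 ≥ 104.6   (carbon)
  x1, x2, x3, x4 ≥ 0.
The cheapest feasible vertex uses only scrap grade C, ferrochrome; pure iron, steel scrap are not used. The manganese and carbon requirements are met with equality.
So scrap grade C = 1.156 kg, ferrochrome = 1.199 kg.
Hence cost = 0.27·1.156 + 2.76·1.199 = $3.6214.

$3.62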